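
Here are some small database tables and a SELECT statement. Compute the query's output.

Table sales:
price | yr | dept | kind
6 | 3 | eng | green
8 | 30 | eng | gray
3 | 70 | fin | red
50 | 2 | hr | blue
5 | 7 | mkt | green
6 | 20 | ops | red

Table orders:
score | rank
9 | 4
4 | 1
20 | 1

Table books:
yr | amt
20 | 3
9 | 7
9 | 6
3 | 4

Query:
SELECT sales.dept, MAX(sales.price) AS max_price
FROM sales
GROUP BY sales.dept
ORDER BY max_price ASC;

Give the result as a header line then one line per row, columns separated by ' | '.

After GROUP BY (5 rows):
sales.dept | max_price
eng | 8
fin | 3
hr | 50
mkt | 5
ops | 6
After ORDER BY (5 rows):
sales.dept | max_price
fin | 3
mkt | 5
ops | 6
eng | 8
hr | 50

== RESULT ==
sales.dept | max_price
fin | 3
mkt | 5
ops | 6
eng | 8
hr | 50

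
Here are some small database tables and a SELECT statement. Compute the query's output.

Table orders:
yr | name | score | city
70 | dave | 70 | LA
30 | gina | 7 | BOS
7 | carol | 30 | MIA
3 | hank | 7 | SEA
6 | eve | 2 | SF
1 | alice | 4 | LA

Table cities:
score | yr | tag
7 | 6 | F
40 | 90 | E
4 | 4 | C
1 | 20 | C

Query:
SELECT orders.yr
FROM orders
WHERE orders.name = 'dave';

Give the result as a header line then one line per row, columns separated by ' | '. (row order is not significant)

== RESULT ==
orders.yr
70

Derivation:
After WHERE (1 rows):
orders.yr | orders.name | orders.score | orders.city
70 | dave | 70 | LA
After SELECT (1 rows):
orders.yr
70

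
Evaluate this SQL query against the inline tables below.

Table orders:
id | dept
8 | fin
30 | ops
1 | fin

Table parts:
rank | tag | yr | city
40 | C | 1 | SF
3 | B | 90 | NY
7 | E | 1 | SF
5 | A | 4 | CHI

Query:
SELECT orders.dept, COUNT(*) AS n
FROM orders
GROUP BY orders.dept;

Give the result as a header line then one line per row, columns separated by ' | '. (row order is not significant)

== RESULT ==
orders.dept | n
fin | 2
ops | 1

Derivation:
After GROUP BY (2 rows):
orders.dept | n
fin | 2
ops | 1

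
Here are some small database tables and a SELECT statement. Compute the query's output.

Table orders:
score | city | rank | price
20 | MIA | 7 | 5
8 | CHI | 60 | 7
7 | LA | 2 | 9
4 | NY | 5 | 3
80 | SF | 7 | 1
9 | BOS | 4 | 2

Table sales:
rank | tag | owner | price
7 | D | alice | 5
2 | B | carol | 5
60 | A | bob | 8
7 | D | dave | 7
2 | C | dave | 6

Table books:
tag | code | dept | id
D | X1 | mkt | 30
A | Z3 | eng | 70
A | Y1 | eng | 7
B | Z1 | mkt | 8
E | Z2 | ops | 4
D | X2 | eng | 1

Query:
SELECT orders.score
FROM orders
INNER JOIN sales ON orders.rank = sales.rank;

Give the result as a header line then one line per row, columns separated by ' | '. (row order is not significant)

== RESULT ==
orders.score
20
20
8
7
7
80
80

Derivation:
After JOIN sales (7 rows):
orders.score | orders.city | orders.rank | orders.price | sales.rank | sales.tag | sales.owner | sales.price
20 | MIA | 7 | 5 | 7 | D | alice | 5
20 | MIA | 7 | 5 | 7 | D | dave | 7
8 | CHI | 60 | 7 | 60 | A | bob | 8
7 | LA | 2 | 9 | 2 | B | carol | 5
7 | LA | 2 | 9 | 2 | C | dave | 6
80 | SF | 7 | 1 | 7 | D | alice | 5
80 | SF | 7 | 1 | 7 | D | dave | 7
After SELECT (7 rows):
orders.score
20
20
8
7
7
80
80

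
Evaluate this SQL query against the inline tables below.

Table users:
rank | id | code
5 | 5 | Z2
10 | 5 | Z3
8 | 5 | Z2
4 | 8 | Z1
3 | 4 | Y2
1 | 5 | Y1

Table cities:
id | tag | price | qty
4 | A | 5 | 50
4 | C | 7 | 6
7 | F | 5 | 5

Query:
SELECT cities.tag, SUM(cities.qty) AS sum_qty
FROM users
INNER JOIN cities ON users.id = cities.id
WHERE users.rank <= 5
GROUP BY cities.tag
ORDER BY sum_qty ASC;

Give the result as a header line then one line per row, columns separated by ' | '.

== RESULT ==
cities.tag | sum_qty
C | 6
A | 50

Derivation:
After JOIN cities (2 rows):
users.rank | users.id | users.code | cities.id | cities.tag | cities.price | cities.qty
3 | 4 | Y2 | 4 | A | 5 | 50
3 | 4 | Y2 | 4 | C | 7 | 6
After WHERE (2 rows):
users.rank | users.id | users.code | cities.id | cities.tag | cities.price | cities.qty
3 | 4 | Y2 | 4 | A | 5 | 50
3 | 4 | Y2 | 4 | C | 7 | 6
After GROUP BY (2 rows):
cities.tag | sum_qty
A | 50
C | 6
After ORDER BY (2 rows):
cities.tag | sum_qty
C | 6
A | 50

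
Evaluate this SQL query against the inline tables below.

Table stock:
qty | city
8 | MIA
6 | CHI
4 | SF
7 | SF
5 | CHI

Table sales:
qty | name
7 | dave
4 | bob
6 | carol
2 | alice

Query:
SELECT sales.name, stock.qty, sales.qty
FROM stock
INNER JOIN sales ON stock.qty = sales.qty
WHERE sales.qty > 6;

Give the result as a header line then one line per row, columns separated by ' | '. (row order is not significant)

After JOIN sales (3 rows):
stock.qty | stock.city | sales.qty | sales.name
6 | CHI | 6 | carol
4 | SF | 4 | bob
7 | SF | 7 | dave
After WHERE (1 rows):
stock.qty | stock.city | sales.qty | sales.name
7 | SF | 7 | dave
After SELECT (1 rows):
sales.name | stock.qty | sales.qty
dave | 7 | 7

== RESULT ==
sales.name | stock.qty | sales.qty
dave | 7 | 7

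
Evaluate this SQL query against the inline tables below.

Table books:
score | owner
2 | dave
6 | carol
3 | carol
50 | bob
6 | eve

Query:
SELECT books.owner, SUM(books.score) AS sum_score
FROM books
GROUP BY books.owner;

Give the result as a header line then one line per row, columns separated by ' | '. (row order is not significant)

== RESULT ==
books.owner | sum_score
dave | 2
carol | 9
bob | 50
eve | 6

Derivation:
After GROUP BY (4 rows):
books.owner | sum_score
dave | 2
carol | 9
bob | 50
eve | 6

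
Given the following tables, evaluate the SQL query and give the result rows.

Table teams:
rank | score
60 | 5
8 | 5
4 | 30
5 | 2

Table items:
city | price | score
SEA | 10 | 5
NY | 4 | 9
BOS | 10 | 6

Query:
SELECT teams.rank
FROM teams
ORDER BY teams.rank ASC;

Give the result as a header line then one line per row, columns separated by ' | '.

After SELECT (4 rows):
teams.rank
60
8
4
5
After ORDER BY (4 rows):
teams.rank
4
5
8
60

== RESULT ==
teams.rank
4
5
8
60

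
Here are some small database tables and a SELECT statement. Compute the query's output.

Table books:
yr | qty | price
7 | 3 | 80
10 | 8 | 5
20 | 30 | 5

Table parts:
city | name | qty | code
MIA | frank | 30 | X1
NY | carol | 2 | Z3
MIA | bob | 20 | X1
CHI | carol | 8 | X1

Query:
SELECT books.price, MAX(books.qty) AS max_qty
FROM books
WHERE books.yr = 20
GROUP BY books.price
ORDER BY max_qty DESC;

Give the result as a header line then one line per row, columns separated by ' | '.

== RESULT ==
books.price | max_qty
5 | 30

Derivation:
After WHERE (1 rows):
books.yr | books.qty | books.price
20 | 30 | 5
After GROUP BY (1 rows):
books.price | max_qty
5 | 30
After ORDER BY (1 rows):
books.price | max_qty
5 | 30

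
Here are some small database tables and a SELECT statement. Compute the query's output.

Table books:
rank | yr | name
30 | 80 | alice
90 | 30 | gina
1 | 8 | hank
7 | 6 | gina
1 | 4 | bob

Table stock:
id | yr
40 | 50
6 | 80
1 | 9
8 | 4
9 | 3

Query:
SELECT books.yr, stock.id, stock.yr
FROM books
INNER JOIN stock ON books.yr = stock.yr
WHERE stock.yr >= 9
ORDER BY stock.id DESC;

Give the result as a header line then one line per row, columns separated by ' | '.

== RESULT ==
books.yr | stock.id | stock.yr
80 | 6 | 80

Derivation:
After JOIN stock (2 rows):
books.rank | books.yr | books.name | stock.id | stock.yr
30 | 80 | alice | 6 | 80
1 | 4 | bob | 8 | 4
After WHERE (1 rows):
books.rank | books.yr | books.name | stock.id | stock.yr
30 | 80 | alice | 6 | 80
After SELECT (1 rows):
books.yr | stock.id | stock.yr
80 | 6 | 80
After ORDER BY (1 rows):
books.yr | stock.id | stock.yr
80 | 6 | 80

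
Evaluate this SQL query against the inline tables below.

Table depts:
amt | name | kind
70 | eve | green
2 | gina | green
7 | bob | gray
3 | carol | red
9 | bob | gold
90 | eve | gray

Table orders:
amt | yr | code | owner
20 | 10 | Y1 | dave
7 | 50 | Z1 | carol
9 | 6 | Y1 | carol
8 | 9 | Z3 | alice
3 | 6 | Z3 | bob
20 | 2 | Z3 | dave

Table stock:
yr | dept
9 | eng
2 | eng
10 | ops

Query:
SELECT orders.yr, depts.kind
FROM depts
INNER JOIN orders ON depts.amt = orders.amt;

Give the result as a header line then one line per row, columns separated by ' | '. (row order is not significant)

After JOIN orders (3 rows):
depts.amt | depts.name | depts.kind | orders.amt | orders.yr | orders.code | orders.owner
7 | bob | gray | 7 | 50 | Z1 | carol
3 | carol | red | 3 | 6 | Z3 | bob
9 | bob | gold | 9 | 6 | Y1 | carol
After SELECT (3 rows):
orders.yr | depts.kind
50 | gray
6 | red
6 | gold

== RESULT ==
orders.yr | depts.kind
50 | gray
6 | red
6 | gold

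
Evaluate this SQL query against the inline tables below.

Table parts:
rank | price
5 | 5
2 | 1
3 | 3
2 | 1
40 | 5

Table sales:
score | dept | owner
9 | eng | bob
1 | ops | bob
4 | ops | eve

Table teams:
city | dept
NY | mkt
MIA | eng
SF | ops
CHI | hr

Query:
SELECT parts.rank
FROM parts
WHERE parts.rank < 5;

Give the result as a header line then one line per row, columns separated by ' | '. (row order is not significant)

After WHERE (3 rows):
parts.rank | parts.price
2 | 1
3 | 3
2 | 1
After SELECT (3 rows):
parts.rank
2
3
2

== RESULT ==
parts.rank
2
3
2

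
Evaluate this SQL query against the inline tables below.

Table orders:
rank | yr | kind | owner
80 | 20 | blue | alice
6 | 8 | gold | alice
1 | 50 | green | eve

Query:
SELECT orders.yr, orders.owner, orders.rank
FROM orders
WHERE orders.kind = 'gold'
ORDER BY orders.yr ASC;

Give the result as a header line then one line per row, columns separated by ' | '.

After WHERE (1 rows):
orders.rank | orders.yr | orders.kind | orders.owner
6 | 8 | gold | alice
After SELECT (1 rows):
orders.yr | orders.owner | orders.rank
8 | alice | 6
After ORDER BY (1 rows):
orders.yr | orders.owner | orders.rank
8 | alice | 6

== RESULT ==
orders.yr | orders.owner | orders.rank
8 | alice | 6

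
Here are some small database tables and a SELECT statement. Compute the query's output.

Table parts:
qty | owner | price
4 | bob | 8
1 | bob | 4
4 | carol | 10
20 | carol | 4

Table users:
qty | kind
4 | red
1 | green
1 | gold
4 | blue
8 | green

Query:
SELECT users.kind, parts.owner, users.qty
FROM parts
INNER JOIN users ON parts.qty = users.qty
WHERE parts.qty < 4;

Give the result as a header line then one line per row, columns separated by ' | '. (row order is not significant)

After JOIN users (6 rows):
parts.qty | parts.owner | parts.price | users.qty | users.kind
4 | bob | 8 | 4 | red
4 | bob | 8 | 4 | blue
1 | bob | 4 | 1 | green
1 | bob | 4 | 1 | gold
4 | carol | 10 | 4 | red
4 | carol | 10 | 4 | blue
After WHERE (2 rows):
parts.qty | parts.owner | parts.price | users.qty | users.kind
1 | bob | 4 | 1 | green
1 | bob | 4 | 1 | gold
After SELECT (2 rows):
users.kind | parts.owner | users.qty
green | bob | 1
gold | bob | 1

== RESULT ==
users.kind | parts.owner | users.qty
green | bob | 1
gold | bob | 1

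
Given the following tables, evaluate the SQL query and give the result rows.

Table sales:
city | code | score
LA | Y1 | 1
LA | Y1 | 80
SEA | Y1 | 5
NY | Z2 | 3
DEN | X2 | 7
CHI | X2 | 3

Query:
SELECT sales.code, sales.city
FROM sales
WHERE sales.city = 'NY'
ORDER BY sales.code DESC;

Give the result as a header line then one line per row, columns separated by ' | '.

== RESULT ==
sales.code | sales.city
Z2 | NY

Derivation:
After WHERE (1 rows):
sales.city | sales.code | sales.score
NY | Z2 | 3
After SELECT (1 rows):
sales.code | sales.city
Z2 | NY
After ORDER BY (1 rows):
sales.code | sales.city
Z2 | NY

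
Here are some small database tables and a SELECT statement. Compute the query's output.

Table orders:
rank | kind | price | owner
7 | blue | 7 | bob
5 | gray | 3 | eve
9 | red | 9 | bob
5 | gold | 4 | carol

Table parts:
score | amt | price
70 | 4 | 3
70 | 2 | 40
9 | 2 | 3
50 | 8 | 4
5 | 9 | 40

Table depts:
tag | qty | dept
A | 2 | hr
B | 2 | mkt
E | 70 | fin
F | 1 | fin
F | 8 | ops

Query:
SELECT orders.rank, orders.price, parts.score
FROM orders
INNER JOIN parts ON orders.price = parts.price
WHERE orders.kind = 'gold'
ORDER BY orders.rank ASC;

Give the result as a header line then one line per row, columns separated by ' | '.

== RESULT ==
orders.rank | orders.price | parts.score
5 | 4 | 50

Derivation:
After JOIN parts (3 rows):
orders.rank | orders.kind | orders.price | orders.owner | parts.score | parts.amt | parts.price
5 | gray | 3 | eve | 70 | 4 | 3
5 | gray | 3 | eve | 9 | 2 | 3
5 | gold | 4 | carol | 50 | 8 | 4
After WHERE (1 rows):
orders.rank | orders.kind | orders.price | orders.owner | parts.score | parts.amt | parts.price
5 | gold | 4 | carol | 50 | 8 | 4
After SELECT (1 rows):
orders.rank | orders.price | parts.score
5 | 4 | 50
After ORDER BY (1 rows):
orders.rank | orders.price | parts.score
5 | 4 | 50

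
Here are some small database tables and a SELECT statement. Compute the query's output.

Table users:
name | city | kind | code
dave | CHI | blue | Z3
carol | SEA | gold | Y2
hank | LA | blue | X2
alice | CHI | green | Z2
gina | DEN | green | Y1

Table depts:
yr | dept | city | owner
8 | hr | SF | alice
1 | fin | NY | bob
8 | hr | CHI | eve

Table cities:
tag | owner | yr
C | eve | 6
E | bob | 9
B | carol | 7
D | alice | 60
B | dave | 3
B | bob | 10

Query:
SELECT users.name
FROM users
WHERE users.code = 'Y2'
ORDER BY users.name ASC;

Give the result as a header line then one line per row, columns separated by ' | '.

After WHERE (1 rows):
users.name | users.city | users.kind | users.code
carol | SEA | gold | Y2
After SELECT (1 rows):
users.name
carol
After ORDER BY (1 rows):
users.name
carol

== RESULT ==
users.name
carol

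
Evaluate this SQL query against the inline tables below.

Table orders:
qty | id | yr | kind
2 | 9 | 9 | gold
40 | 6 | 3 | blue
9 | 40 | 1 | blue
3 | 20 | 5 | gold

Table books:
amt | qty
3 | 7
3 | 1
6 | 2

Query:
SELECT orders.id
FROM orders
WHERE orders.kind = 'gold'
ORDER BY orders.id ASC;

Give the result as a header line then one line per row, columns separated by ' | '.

== RESULT ==
orders.id
9
20

Derivation:
After WHERE (2 rows):
orders.qty | orders.id | orders.yr | orders.kind
2 | 9 | 9 | gold
3 | 20 | 5 | gold
After SELECT (2 rows):
orders.id
9
20
After ORDER BY (2 rows):
orders.id
9
20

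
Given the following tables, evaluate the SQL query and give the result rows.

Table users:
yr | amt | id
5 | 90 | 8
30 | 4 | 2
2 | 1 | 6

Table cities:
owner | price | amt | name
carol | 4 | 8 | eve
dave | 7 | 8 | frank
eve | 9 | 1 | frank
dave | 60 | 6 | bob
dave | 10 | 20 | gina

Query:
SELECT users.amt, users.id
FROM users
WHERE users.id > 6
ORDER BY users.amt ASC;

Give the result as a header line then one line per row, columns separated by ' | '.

After WHERE (1 rows):
users.yr | users.amt | users.id
5 | 90 | 8
After SELECT (1 rows):
users.amt | users.id
90 | 8
After ORDER BY (1 rows):
users.amt | users.id
90 | 8

== RESULT ==
users.amt | users.id
90 | 8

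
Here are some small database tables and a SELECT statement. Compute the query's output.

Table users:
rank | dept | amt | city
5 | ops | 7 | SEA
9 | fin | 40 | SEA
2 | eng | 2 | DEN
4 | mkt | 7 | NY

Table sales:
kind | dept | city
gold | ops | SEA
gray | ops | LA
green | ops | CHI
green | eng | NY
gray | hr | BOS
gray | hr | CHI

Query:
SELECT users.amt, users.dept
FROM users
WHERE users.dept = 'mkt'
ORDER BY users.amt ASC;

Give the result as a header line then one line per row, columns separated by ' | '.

After WHERE (1 rows):
users.rank | users.dept | users.amt | users.city
4 | mkt | 7 | NY
After SELECT (1 rows):
users.amt | users.dept
7 | mkt
After ORDER BY (1 rows):
users.amt | users.dept
7 | mkt

== RESULT ==
users.amt | users.dept
7 | mkt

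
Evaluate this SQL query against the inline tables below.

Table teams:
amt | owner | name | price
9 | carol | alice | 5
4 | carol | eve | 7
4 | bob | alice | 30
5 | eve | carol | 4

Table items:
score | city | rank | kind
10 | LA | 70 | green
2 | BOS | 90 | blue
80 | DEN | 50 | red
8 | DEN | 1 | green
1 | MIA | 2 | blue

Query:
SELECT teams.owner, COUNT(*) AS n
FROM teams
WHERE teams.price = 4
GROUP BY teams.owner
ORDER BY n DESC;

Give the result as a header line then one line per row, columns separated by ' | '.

After WHERE (1 rows):
teams.amt | teams.owner | teams.name | teams.price
5 | eve | carol | 4
After GROUP BY (1 rows):
teams.owner | n
eve | 1
After ORDER BY (1 rows):
teams.owner | n
eve | 1

== RESULT ==
teams.owner | n
eve | 1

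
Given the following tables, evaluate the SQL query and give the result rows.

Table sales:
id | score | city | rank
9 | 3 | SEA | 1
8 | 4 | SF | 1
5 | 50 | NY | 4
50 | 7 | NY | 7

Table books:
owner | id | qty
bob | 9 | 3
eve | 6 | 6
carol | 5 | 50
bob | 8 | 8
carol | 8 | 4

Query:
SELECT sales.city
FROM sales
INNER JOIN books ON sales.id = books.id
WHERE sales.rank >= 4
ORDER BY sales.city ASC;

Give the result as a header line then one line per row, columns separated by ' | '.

After JOIN books (4 rows):
sales.id | sales.score | sales.city | sales.rank | books.owner | books.id | books.qty
9 | 3 | SEA | 1 | bob | 9 | 3
8 | 4 | SF | 1 | bob | 8 | 8
8 | 4 | SF | 1 | carol | 8 | 4
5 | 50 | NY | 4 | carol | 5 | 50
After WHERE (1 rows):
sales.id | sales.score | sales.city | sales.rank | books.owner | books.id | books.qty
5 | 50 | NY | 4 | carol | 5 | 50
After SELECT (1 rows):
sales.city
NY
After ORDER BY (1 rows):
sales.city
NY

== RESULT ==
sales.city
NY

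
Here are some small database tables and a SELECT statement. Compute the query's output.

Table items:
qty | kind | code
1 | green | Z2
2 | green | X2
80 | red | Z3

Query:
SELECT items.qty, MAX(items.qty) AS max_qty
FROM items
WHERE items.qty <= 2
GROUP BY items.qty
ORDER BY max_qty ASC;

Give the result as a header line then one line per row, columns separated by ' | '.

== RESULT ==
items.qty | max_qty
1 | 1
2 | 2

Derivation:
After WHERE (2 rows):
items.qty | items.kind | items.code
1 | green | Z2
2 | green | X2
After GROUP BY (2 rows):
items.qty | max_qty
1 | 1
2 | 2
After ORDER BY (2 rows):
items.qty | max_qty
1 | 1
2 | 2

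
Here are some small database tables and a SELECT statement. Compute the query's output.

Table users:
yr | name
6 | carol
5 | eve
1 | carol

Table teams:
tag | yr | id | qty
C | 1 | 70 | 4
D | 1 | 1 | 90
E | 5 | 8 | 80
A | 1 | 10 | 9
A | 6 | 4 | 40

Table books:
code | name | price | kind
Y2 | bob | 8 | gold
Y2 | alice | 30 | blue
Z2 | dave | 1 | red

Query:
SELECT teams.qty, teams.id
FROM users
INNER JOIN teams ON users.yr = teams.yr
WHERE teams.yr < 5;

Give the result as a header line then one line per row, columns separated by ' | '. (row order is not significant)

== RESULT ==
teams.qty | teams.id
4 | 70
90 | 1
9 | 10

Derivation:
After JOIN teams (5 rows):
users.yr | users.name | teams.tag | teams.yr | teams.id | teams.qty
6 | carol | A | 6 | 4 | 40
5 | eve | E | 5 | 8 | 80
1 | carol | C | 1 | 70 | 4
1 | carol | D | 1 | 1 | 90
1 | carol | A | 1 | 10 | 9
After WHERE (3 rows):
users.yr | users.name | teams.tag | teams.yr | teams.id | teams.qty
1 | carol | C | 1 | 70 | 4
1 | carol | D | 1 | 1 | 90
1 | carol | A | 1 | 10 | 9
After SELECT (3 rows):
teams.qty | teams.id
4 | 70
90 | 1
9 | 10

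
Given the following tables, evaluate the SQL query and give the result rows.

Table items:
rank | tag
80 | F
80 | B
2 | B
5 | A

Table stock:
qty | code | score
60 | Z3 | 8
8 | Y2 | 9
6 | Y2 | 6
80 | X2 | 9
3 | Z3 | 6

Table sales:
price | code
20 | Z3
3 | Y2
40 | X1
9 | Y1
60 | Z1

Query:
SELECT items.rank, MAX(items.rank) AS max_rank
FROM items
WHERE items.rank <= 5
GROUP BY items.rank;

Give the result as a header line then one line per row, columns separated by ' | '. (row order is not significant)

== RESULT ==
items.rank | max_rank
2 | 2
5 | 5

Derivation:
After WHERE (2 rows):
items.rank | items.tag
2 | B
5 | A
After GROUP BY (2 rows):
items.rank | max_rank
2 | 2
5 | 5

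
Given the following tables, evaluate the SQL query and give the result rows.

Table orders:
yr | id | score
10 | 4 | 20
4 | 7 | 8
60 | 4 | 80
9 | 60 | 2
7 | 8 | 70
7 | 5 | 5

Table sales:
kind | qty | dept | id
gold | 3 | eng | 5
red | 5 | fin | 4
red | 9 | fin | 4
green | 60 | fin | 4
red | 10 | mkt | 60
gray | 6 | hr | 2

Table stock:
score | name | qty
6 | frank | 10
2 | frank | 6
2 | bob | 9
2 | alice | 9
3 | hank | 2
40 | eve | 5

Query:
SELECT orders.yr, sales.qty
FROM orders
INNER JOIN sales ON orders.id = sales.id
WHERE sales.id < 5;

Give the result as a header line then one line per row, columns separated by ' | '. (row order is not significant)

After JOIN sales (8 rows):
orders.yr | orders.id | orders.score | sales.kind | sales.qty | sales.dept | sales.id
10 | 4 | 20 | red | 5 | fin | 4
10 | 4 | 20 | red | 9 | fin | 4
10 | 4 | 20 | green | 60 | fin | 4
60 | 4 | 80 | red | 5 | fin | 4
60 | 4 | 80 | red | 9 | fin | 4
60 | 4 | 80 | green | 60 | fin | 4
9 | 60 | 2 | red | 10 | mkt | 60
7 | 5 | 5 | gold | 3 | eng | 5
After WHERE (6 rows):
orders.yr | orders.id | orders.score | sales.kind | sales.qty | sales.dept | sales.id
10 | 4 | 20 | red | 5 | fin | 4
10 | 4 | 20 | red | 9 | fin | 4
10 | 4 | 20 | green | 60 | fin | 4
60 | 4 | 80 | red | 5 | fin | 4
60 | 4 | 80 | red | 9 | fin | 4
60 | 4 | 80 | green | 60 | fin | 4
After SELECT (6 rows):
orders.yr | sales.qty
10 | 5
10 | 9
10 | 60
60 | 5
60 | 9
60 | 60

== RESULT ==
orders.yr | sales.qty
10 | 5
10 | 9
10 | 60
60 | 5
60 | 9
60 | 60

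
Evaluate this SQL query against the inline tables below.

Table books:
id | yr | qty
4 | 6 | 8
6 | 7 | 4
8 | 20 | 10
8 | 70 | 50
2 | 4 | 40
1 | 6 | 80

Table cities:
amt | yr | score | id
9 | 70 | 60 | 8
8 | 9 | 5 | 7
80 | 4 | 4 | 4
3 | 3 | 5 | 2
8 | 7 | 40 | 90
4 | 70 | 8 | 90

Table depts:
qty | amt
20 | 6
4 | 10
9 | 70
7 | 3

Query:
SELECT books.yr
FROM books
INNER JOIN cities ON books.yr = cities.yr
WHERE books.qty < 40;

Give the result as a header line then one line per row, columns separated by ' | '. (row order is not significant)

== RESULT ==
books.yr
7

Derivation:
After JOIN cities (4 rows):
books.id | books.yr | books.qty | cities.amt | cities.yr | cities.score | cities.id
6 | 7 | 4 | 8 | 7 | 40 | 90
8 | 70 | 50 | 9 | 70 | 60 | 8
8 | 70 | 50 | 4 | 70 | 8 | 90
2 | 4 | 40 | 80 | 4 | 4 | 4
After WHERE (1 rows):
books.id | books.yr | books.qty | cities.amt | cities.yr | cities.score | cities.id
6 | 7 | 4 | 8 | 7 | 40 | 90
After SELECT (1 rows):
books.yr
7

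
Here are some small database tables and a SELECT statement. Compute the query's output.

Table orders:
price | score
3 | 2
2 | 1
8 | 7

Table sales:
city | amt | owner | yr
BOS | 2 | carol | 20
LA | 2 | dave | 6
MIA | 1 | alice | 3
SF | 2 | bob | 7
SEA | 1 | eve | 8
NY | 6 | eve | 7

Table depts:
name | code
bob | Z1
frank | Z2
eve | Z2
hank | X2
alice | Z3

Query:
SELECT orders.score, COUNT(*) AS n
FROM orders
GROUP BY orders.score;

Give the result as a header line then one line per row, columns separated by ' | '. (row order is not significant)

== RESULT ==
orders.score | n
2 | 1
1 | 1
7 | 1

Derivation:
After GROUP BY (3 rows):
orders.score | n
2 | 1
1 | 1
7 | 1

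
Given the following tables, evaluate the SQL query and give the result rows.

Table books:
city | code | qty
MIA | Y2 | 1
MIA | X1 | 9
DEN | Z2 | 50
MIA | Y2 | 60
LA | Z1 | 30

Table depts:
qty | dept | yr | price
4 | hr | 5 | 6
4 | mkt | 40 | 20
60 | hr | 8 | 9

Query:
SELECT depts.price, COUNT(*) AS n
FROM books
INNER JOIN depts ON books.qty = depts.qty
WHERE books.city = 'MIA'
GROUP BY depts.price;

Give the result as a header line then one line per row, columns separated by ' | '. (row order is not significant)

After JOIN depts (1 rows):
books.city | books.code | books.qty | depts.qty | depts.dept | depts.yr | depts.price
MIA | Y2 | 60 | 60 | hr | 8 | 9
After WHERE (1 rows):
books.city | books.code | books.qty | depts.qty | depts.dept | depts.yr | depts.price
MIA | Y2 | 60 | 60 | hr | 8 | 9
After GROUP BY (1 rows):
depts.price | n
9 | 1

== RESULT ==
depts.price | n
9 | 1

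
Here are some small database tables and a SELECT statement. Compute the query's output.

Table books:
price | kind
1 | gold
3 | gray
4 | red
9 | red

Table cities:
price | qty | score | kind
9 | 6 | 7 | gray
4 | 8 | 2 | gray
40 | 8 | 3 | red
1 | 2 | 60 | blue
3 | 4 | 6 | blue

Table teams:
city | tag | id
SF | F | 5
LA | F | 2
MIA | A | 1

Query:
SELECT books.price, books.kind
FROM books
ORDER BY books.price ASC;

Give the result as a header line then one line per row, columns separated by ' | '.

== RESULT ==
books.price | books.kind
1 | gold
3 | gray
4 | red
9 | red

Derivation:
After SELECT (4 rows):
books.price | books.kind
1 | gold
3 | gray
4 | red
9 | red
After ORDER BY (4 rows):
books.price | books.kind
1 | gold
3 | gray
4 | red
9 | red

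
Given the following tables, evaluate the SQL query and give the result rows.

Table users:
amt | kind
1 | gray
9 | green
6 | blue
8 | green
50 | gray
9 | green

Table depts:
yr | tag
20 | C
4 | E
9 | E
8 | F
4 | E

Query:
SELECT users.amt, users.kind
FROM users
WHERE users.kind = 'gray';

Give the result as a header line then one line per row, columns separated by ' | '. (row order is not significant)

== RESULT ==
users.amt | users.kind
1 | gray
50 | gray

Derivation:
After WHERE (2 rows):
users.amt | users.kind
1 | gray
50 | gray
After SELECT (2 rows):
users.amt | users.kind
1 | gray
50 | gray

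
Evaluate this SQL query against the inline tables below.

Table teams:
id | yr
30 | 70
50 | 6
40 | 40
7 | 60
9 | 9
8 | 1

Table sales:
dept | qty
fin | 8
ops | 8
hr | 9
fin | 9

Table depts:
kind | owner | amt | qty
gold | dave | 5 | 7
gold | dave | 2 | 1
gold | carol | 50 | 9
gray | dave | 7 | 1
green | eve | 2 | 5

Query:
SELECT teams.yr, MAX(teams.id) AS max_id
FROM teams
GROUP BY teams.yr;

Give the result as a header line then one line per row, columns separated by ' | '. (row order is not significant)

== RESULT ==
teams.yr | max_id
70 | 30
6 | 50
40 | 40
60 | 7
9 | 9
1 | 8

Derivation:
After GROUP BY (6 rows):
teams.yr | max_id
70 | 30
6 | 50
40 | 40
60 | 7
9 | 9
1 | 8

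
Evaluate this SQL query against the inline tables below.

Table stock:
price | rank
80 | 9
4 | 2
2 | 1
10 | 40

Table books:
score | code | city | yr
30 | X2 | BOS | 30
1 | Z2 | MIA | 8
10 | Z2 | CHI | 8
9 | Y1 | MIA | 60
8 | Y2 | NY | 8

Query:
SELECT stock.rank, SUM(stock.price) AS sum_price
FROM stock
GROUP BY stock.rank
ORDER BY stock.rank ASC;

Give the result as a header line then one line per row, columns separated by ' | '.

== RESULT ==
stock.rank | sum_price
1 | 2
2 | 4
9 | 80
40 | 10

Derivation:
After GROUP BY (4 rows):
stock.rank | sum_price
9 | 80
2 | 4
1 | 2
40 | 10
After ORDER BY (4 rows):
stock.rank | sum_price
1 | 2
2 | 4
9 | 80
40 | 10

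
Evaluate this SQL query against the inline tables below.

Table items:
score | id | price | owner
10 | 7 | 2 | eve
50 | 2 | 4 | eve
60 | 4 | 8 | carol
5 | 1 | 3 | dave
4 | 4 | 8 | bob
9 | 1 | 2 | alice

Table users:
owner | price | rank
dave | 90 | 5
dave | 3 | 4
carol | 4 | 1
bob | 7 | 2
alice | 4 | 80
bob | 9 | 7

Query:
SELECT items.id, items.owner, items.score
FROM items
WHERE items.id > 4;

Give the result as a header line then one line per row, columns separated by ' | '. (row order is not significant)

== RESULT ==
items.id | items.owner | items.score
7 | eve | 10

Derivation:
After WHERE (1 rows):
items.score | items.id | items.price | items.owner
10 | 7 | 2 | eve
After SELECT (1 rows):
items.id | items.owner | items.score
7 | eve | 10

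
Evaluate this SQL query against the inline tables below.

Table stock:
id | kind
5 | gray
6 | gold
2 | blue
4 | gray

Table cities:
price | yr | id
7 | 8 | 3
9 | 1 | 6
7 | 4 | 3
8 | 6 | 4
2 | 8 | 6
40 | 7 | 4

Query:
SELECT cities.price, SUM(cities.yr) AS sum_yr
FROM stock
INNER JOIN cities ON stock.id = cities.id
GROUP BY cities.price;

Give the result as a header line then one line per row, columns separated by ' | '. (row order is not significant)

== RESULT ==
cities.price | sum_yr
9 | 1
2 | 8
8 | 6
40 | 7

Derivation:
After JOIN cities (4 rows):
stock.id | stock.kind | cities.price | cities.yr | cities.id
6 | gold | 9 | 1 | 6
6 | gold | 2 | 8 | 6
4 | gray | 8 | 6 | 4
4 | gray | 40 | 7 | 4
After GROUP BY (4 rows):
cities.price | sum_yr
9 | 1
2 | 8
8 | 6
40 | 7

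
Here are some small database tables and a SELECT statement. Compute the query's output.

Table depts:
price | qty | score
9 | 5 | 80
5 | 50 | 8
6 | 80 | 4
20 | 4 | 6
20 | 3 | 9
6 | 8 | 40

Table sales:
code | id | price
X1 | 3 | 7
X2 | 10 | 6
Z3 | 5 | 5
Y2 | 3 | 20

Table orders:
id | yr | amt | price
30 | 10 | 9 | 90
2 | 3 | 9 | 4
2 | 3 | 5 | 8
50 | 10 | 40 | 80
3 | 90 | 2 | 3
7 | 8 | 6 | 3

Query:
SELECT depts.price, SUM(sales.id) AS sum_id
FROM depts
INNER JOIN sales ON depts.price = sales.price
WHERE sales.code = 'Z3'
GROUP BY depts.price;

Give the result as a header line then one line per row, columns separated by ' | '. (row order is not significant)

After JOIN sales (5 rows):
depts.price | depts.qty | depts.score | sales.code | sales.id | sales.price
5 | 50 | 8 | Z3 | 5 | 5
6 | 80 | 4 | X2 | 10 | 6
20 | 4 | 6 | Y2 | 3 | 20
20 | 3 | 9 | Y2 | 3 | 20
6 | 8 | 40 | X2 | 10 | 6
After WHERE (1 rows):
depts.price | depts.qty | depts.score | sales.code | sales.id | sales.price
5 | 50 | 8 | Z3 | 5 | 5
After GROUP BY (1 rows):
depts.price | sum_id
5 | 5

== RESULT ==
depts.price | sum_id
5 | 5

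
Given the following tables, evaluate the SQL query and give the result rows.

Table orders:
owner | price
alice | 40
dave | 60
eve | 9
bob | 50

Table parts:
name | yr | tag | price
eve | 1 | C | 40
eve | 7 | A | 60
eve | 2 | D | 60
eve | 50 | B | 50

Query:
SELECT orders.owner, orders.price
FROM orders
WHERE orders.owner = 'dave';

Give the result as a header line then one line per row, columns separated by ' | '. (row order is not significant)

After WHERE (1 rows):
orders.owner | orders.price
dave | 60
After SELECT (1 rows):
orders.owner | orders.price
dave | 60

== RESULT ==
orders.owner | orders.price
dave | 60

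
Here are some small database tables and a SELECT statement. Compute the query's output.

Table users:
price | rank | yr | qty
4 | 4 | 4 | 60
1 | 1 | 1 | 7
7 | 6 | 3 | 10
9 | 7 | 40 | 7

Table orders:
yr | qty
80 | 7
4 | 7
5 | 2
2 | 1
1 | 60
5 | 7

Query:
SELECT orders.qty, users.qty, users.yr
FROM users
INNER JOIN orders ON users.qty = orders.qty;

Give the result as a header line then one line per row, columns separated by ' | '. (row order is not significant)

After JOIN orders (7 rows):
users.price | users.rank | users.yr | users.qty | orders.yr | orders.qty
4 | 4 | 4 | 60 | 1 | 60
1 | 1 | 1 | 7 | 80 | 7
1 | 1 | 1 | 7 | 4 | 7
1 | 1 | 1 | 7 | 5 | 7
9 | 7 | 40 | 7 | 80 | 7
9 | 7 | 40 | 7 | 4 | 7
9 | 7 | 40 | 7 | 5 | 7
After SELECT (7 rows):
orders.qty | users.qty | users.yr
60 | 60 | 4
7 | 7 | 1
7 | 7 | 1
7 | 7 | 1
7 | 7 | 40
7 | 7 | 40
7 | 7 | 40

== RESULT ==
orders.qty | users.qty | users.yr
60 | 60 | 4
7 | 7 | 1
7 | 7 | 1
7 | 7 | 1
7 | 7 | 40
7 | 7 | 40
7 | 7 | 40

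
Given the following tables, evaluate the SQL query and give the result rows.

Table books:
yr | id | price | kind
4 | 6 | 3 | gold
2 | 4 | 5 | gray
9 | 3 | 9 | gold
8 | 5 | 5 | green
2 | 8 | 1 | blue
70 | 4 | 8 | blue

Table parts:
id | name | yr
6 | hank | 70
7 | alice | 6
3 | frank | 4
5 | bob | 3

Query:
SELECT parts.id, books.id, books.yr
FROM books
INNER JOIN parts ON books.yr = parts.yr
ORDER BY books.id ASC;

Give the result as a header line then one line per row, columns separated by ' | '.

After JOIN parts (2 rows):
books.yr | books.id | books.price | books.kind | parts.id | parts.name | parts.yr
4 | 6 | 3 | gold | 3 | frank | 4
70 | 4 | 8 | blue | 6 | hank | 70
After SELECT (2 rows):
parts.id | books.id | books.yr
3 | 6 | 4
6 | 4 | 70
After ORDER BY (2 rows):
parts.id | books.id | books.yr
6 | 4 | 70
3 | 6 | 4

== RESULT ==
parts.id | books.id | books.yr
6 | 4 | 70
3 | 6 | 4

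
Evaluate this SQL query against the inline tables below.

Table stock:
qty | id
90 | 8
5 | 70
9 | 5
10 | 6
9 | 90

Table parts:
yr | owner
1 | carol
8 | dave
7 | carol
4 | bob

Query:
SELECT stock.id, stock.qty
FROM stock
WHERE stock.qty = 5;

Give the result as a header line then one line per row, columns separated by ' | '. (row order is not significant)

== RESULT ==
stock.id | stock.qty
70 | 5

Derivation:
After WHERE (1 rows):
stock.qty | stock.id
5 | 70
After SELECT (1 rows):
stock.id | stock.qty
70 | 5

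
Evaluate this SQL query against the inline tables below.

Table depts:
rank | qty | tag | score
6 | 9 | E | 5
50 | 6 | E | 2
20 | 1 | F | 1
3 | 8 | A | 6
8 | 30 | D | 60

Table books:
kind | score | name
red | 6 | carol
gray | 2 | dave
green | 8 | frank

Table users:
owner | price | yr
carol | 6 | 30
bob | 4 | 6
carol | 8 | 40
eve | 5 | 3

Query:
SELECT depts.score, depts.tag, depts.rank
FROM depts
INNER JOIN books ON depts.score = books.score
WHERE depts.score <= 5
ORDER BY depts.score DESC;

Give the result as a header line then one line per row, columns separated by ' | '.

== RESULT ==
depts.score | depts.tag | depts.rank
2 | E | 50

Derivation:
After JOIN books (2 rows):
depts.rank | depts.qty | depts.tag | depts.score | books.kind | books.score | books.name
50 | 6 | E | 2 | gray | 2 | dave
3 | 8 | A | 6 | red | 6 | carol
After WHERE (1 rows):
depts.rank | depts.qty | depts.tag | depts.score | books.kind | books.score | books.name
50 | 6 | E | 2 | gray | 2 | dave
After SELECT (1 rows):
depts.score | depts.tag | depts.rank
2 | E | 50
After ORDER BY (1 rows):
depts.score | depts.tag | depts.rank
2 | E | 50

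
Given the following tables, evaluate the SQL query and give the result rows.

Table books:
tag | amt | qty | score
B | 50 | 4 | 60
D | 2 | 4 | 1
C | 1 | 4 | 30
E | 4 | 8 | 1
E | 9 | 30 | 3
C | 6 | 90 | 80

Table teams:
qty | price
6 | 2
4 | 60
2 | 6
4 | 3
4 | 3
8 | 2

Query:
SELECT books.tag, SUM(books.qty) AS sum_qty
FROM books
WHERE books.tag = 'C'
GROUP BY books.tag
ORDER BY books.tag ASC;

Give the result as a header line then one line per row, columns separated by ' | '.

== RESULT ==
books.tag | sum_qty
C | 94

Derivation:
After WHERE (2 rows):
books.tag | books.amt | books.qty | books.score
C | 1 | 4 | 30
C | 6 | 90 | 80
After GROUP BY (1 rows):
books.tag | sum_qty
C | 94
After ORDER BY (1 rows):
books.tag | sum_qty
C | 94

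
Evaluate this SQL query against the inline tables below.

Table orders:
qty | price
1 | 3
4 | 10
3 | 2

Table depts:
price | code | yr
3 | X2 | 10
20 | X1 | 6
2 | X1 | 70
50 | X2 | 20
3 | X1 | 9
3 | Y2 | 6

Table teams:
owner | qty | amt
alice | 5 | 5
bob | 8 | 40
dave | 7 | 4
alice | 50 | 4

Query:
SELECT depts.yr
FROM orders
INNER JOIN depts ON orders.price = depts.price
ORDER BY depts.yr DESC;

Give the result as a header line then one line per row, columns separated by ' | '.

After JOIN depts (4 rows):
orders.qty | orders.price | depts.price | depts.code | depts.yr
1 | 3 | 3 | X2 | 10
1 | 3 | 3 | X1 | 9
1 | 3 | 3 | Y2 | 6
3 | 2 | 2 | X1 | 70
After SELECT (4 rows):
depts.yr
10
9
6
70
After ORDER BY (4 rows):
depts.yr
70
10
9
6

== RESULT ==
depts.yr
70
10
9
6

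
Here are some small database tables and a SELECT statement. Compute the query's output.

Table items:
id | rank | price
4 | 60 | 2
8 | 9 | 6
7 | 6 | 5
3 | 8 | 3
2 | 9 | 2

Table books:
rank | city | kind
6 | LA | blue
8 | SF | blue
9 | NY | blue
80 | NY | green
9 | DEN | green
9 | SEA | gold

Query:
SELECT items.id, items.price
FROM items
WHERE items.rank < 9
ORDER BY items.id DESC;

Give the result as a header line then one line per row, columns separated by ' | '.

== RESULT ==
items.id | items.price
7 | 5
3 | 3

Derivation:
After WHERE (2 rows):
items.id | items.rank | items.price
7 | 6 | 5
3 | 8 | 3
After SELECT (2 rows):
items.id | items.price
7 | 5
3 | 3
After ORDER BY (2 rows):
items.id | items.price
7 | 5
3 | 3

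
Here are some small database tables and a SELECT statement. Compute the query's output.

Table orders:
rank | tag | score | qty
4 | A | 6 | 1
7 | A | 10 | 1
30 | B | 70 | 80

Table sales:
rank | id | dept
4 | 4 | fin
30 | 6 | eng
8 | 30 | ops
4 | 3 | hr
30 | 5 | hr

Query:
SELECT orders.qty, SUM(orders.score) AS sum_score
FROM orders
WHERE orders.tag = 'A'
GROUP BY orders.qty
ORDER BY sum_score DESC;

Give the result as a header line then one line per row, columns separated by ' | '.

After WHERE (2 rows):
orders.rank | orders.tag | orders.score | orders.qty
4 | A | 6 | 1
7 | A | 10 | 1
After GROUP BY (1 rows):
orders.qty | sum_score
1 | 16
After ORDER BY (1 rows):
orders.qty | sum_score
1 | 16

== RESULT ==
orders.qty | sum_score
1 | 16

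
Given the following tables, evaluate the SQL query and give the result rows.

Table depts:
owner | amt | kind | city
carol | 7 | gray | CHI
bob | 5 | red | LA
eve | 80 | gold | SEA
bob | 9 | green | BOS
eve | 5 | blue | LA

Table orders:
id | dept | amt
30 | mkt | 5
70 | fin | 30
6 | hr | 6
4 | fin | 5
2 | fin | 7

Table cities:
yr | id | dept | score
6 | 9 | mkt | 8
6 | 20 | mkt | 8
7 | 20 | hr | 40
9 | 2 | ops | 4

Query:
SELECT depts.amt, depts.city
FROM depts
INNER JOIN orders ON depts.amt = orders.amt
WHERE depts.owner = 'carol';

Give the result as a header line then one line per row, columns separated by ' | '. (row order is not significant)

After JOIN orders (5 rows):
depts.owner | depts.amt | depts.kind | depts.city | orders.id | orders.dept | orders.amt
carol | 7 | gray | CHI | 2 | fin | 7
bob | 5 | red | LA | 30 | mkt | 5
bob | 5 | red | LA | 4 | fin | 5
eve | 5 | blue | LA | 30 | mkt | 5
eve | 5 | blue | LA | 4 | fin | 5
After WHERE (1 rows):
depts.owner | depts.amt | depts.kind | depts.city | orders.id | orders.dept | orders.amt
carol | 7 | gray | CHI | 2 | fin | 7
After SELECT (1 rows):
depts.amt | depts.city
7 | CHI

== RESULT ==
depts.amt | depts.city
7 | CHI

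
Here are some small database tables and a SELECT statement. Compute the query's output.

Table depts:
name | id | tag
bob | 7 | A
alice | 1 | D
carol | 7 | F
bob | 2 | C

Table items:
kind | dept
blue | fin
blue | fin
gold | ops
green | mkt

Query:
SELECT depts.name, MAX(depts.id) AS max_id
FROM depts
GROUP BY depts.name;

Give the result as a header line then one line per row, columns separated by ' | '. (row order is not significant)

After GROUP BY (3 rows):
depts.name | max_id
bob | 7
alice | 1
carol | 7

== RESULT ==
depts.name | max_id
bob | 7
alice | 1
carol | 7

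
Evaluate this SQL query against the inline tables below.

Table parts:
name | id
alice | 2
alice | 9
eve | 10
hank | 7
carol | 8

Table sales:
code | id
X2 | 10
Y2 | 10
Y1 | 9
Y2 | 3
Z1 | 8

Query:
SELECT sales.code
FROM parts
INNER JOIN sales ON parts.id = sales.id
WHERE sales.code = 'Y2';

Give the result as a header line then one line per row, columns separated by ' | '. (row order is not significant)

== RESULT ==
sales.code
Y2

Derivation:
After JOIN sales (4 rows):
parts.name | parts.id | sales.code | sales.id
alice | 9 | Y1 | 9
eve | 10 | X2 | 10
eve | 10 | Y2 | 10
carol | 8 | Z1 | 8
After WHERE (1 rows):
parts.name | parts.id | sales.code | sales.id
eve | 10 | Y2 | 10
After SELECT (1 rows):
sales.code
Y2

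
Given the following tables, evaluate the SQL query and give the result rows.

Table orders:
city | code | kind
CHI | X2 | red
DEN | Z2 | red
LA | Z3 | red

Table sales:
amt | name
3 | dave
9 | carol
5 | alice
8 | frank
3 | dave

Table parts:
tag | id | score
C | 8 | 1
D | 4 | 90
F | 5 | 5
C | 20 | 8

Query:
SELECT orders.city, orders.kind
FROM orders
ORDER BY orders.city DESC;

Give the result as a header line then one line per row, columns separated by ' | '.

== RESULT ==
orders.city | orders.kind
LA | red
DEN | red
CHI | red

Derivation:
After SELECT (3 rows):
orders.city | orders.kind
CHI | red
DEN | red
LA | red
After ORDER BY (3 rows):
orders.city | orders.kind
LA | red
DEN | red
CHI | red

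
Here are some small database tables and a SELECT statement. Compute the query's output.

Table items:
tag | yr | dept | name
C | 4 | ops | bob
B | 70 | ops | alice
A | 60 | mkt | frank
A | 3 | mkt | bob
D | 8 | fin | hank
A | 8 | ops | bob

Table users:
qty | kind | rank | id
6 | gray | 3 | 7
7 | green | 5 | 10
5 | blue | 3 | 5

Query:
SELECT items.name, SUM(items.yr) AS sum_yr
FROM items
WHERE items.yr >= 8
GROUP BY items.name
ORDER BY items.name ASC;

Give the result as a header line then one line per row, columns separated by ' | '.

== RESULT ==
items.name | sum_yr
alice | 70
bob | 8
frank | 60
hank | 8

Derivation:
After WHERE (4 rows):
items.tag | items.yr | items.dept | items.name
B | 70 | ops | alice
A | 60 | mkt | frank
D | 8 | fin | hank
A | 8 | ops | bob
After GROUP BY (4 rows):
items.name | sum_yr
alice | 70
frank | 60
hank | 8
bob | 8
After ORDER BY (4 rows):
items.name | sum_yr
alice | 70
bob | 8
frank | 60
hank | 8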